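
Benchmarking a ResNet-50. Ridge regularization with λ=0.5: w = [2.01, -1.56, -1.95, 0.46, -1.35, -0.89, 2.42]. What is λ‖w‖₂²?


‖w‖₂² = (2.01)² + (-1.56)² + (-1.95)² + (0.46)² + (-1.35)² + (-0.89)² + (2.42)²
     = 4.0401 + 2.4336 + 3.8025 + 0.2116 + 1.8225 + 0.7921 + 5.8564
     = 18.9588
λ·‖w‖₂² = 0.5·18.9588 = 9.4794

9.4794


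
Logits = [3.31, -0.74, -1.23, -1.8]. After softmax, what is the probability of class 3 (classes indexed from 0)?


Exponentials: e^3.31=27.3851, e^-0.74=0.4771, e^-1.23=0.2923, e^-1.8=0.1653
Sum = 28.3198
Softmax = [0.967, 0.0168, 0.0103, 0.0058]
p[3] = 0.1653/28.3198 = 0.0058

0.0058


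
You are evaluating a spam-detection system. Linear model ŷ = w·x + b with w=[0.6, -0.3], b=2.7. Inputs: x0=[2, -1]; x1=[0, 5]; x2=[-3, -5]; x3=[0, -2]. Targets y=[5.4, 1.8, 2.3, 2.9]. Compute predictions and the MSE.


ŷ0 = (0.6)·(2) + (-0.3)·(-1) + 2.7 = 4.2
ŷ1 = (0.6)·(0) + (-0.3)·(5) + 2.7 = 1.2
ŷ2 = (0.6)·(-3) + (-0.3)·(-5) + 2.7 = 2.4
ŷ3 = (0.6)·(0) + (-0.3)·(-2) + 2.7 = 3.3
errors² = [1.44, 0.36, 0.01, 0.16]
MSE = 1.9700/4 = 0.4925

0.4925


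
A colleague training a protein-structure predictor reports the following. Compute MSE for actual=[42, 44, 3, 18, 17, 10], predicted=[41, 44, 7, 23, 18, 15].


Squared errors: (42-41)²=1, (44-44)²=0, (3-7)²=16, (18-23)²=25, (17-18)²=1, (10-15)²=25
Sum = 68
MSE = 68/6 = 34/3

34/3


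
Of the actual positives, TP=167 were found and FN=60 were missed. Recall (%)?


Recall = TP/(TP+FN)
= 167/(167+60)
= 167/227 = 73.57%

73.57%


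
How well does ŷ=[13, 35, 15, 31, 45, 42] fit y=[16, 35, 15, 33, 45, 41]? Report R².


ȳ = 30.8333
SS_res = Σ(y-ŷ)² = 14
SS_tot = Σ(y-ȳ)² = 796.83
R² = 1 - SS_res/SS_tot = 1 - 0.0176 = 0.9824

0.9824


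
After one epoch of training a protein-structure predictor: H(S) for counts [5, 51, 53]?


Probabilities: [5/109, 51/109, 53/109] ≈ [0.0459, 0.4679, 0.4862]
H = -((5/109)·log₂(5/109) + (51/109)·log₂(51/109) + (53/109)·log₂(53/109))
  = 1.2225 bits

1.2225 bits


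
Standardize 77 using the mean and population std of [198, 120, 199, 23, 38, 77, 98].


μ = 107.5714, σ = 65.1479
z = (77 - 107.5714)/65.1479 = -0.4693

-0.4693


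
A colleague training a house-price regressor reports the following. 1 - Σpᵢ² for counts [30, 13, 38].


Probabilities: [30/81, 13/81, 38/81] ≈ [0.3704, 0.1605, 0.4691]
Σpᵢ² = (900 + 169 + 1444)/81² = 2513/6561
Gini = 1 - Σpᵢ² = 1 - 2513/6561 = 0.617

0.617


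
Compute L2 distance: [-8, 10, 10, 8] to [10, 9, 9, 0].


d = √((-8-10)² + (10-9)² + (10-9)² + (8-0)²)
  = √(324 + 1 + 1 + 64)
  = √390 = 19.7484

19.7484


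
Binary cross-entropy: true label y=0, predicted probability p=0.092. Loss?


BCE = -[y·ln(p) + (1-y)·ln(1-p)]
= -0 - 1·ln(1-0.092)
= -ln(0.908) = 0.0965

0.0965


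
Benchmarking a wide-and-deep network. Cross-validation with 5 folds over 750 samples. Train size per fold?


Fold size = 750/5 = 150
Training per fold = 750 - 150 = 600

600


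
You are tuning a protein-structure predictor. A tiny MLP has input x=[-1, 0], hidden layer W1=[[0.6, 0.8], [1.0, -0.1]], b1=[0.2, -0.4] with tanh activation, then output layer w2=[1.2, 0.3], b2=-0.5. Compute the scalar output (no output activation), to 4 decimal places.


z1[0] = (0.6)·(-1) + (0.8)·(0) + 0.2 = -0.4
z1[1] = (1.0)·(-1) + (-0.1)·(0) - 0.4 = -1.4
h = tanh(z1) = [-0.3799, -0.8854]
output = (1.2)·(-0.3799) + (0.3)·(-0.8854) - 0.5 = -1.2215

-1.2215


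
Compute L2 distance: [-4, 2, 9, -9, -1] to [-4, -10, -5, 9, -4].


d = √((-4+ 4)² + (2+ 10)² + (9+ 5)² + (-9-9)² + (-1+ 4)²)
  = √(0 + 144 + 196 + 324 + 9)
  = √673 = 25.9422

25.9422


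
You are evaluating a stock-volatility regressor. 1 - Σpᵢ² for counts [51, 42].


Probabilities: [51/93, 42/93] ≈ [0.5484, 0.4516]
Σpᵢ² = (2601 + 1764)/93² = 4365/8649
Gini = 1 - Σpᵢ² = 1 - 4365/8649 = 0.4953

0.4953


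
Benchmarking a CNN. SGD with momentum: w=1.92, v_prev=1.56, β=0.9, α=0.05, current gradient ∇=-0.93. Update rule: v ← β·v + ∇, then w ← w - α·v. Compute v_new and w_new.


v_new = 0.9·1.56 - 0.93 = 1.404 - 0.93 = 0.474
w_new = 1.92 - 0.05·0.474 = 1.92 - 0.0237 = 1.8963

v_new=0.474, w_new=1.8963


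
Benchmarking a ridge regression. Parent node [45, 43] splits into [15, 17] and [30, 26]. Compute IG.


Parent = [45, 43], H_parent = 0.9996
H_left = 0.9972 (n=32), H_right = 0.9963 (n=56)
H_children = (32/88)·0.9972 + (56/88)·0.9963 = 0.9966
IG = 0.9996 - 0.9966 = 0.003

0.003


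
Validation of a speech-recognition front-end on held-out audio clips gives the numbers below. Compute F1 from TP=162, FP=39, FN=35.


Precision = 162/201 = 0.806
Recall = 162/197 = 0.8223
F1 = 2·P·R/(P+R) = 2·TP/(2·TP+FP+FN) = 324/(324+39+35) = 324/398 = 0.8141

0.8141


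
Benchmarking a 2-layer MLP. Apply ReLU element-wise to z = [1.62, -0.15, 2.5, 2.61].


ReLU(1.62) = max(0, 1.62) = 1.62
ReLU(-0.15) = max(0, -0.15) = 0.0
ReLU(2.5) = max(0, 2.5) = 2.5
ReLU(2.61) = max(0, 2.61) = 2.61
result = [1.62, 0.0, 2.5, 2.61]

[1.62, 0.0, 2.5, 2.61]


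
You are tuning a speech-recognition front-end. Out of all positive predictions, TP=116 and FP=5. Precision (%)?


Precision = TP/(TP+FP)
= 116/(116+5)
= 116/121 = 95.87%

95.87%


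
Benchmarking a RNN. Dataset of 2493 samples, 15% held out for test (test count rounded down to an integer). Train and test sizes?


Test = ⌊2493·15/100⌋ = 373
Train = 2493 - 373 = 2120

Train: 2120, Test: 373


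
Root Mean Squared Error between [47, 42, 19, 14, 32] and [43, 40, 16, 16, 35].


MSE = 42/5 = 8.4
RMSE = √(42/5) = 2.8983

2.8983


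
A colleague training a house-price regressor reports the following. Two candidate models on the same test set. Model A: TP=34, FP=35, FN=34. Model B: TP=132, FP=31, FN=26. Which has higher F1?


Model A: P=34/69=0.4928, R=34/68=0.5, F1=2PR/(P+R)=2TP/(2TP+FP+FN)=68/137=0.4964
Model B: P=132/163=0.8098, R=132/158=0.8354, F1=2PR/(P+R)=2TP/(2TP+FP+FN)=264/321=0.8224
0.4964 < 0.8224 → Model B

Model B


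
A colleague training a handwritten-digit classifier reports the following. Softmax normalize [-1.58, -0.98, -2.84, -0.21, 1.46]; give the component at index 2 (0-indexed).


Exponentials: e^-1.58=0.206, e^-0.98=0.3753, e^-2.84=0.0584, e^-0.21=0.8106, e^1.46=4.306
Sum = 5.7563
Softmax = [0.0358, 0.0652, 0.0101, 0.1408, 0.748]
p[2] = 0.0584/5.7563 = 0.0101

0.0101


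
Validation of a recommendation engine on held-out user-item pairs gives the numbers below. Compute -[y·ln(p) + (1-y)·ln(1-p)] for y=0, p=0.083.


BCE = -[y·ln(p) + (1-y)·ln(1-p)]
= -0 - 1·ln(1-0.083)
= -ln(0.917) = 0.0866

0.0866


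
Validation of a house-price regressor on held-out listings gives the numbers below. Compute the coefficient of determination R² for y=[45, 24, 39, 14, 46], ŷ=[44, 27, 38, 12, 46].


ȳ = 33.6
SS_res = Σ(y-ŷ)² = 15
SS_tot = Σ(y-ȳ)² = 789.2
R² = 1 - SS_res/SS_tot = 1 - 0.019 = 0.981

0.981


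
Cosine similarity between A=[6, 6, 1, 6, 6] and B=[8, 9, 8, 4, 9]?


A·B = 6·8 + 6·9 + 1·8 + 6·4 + 6·9 = 188
‖A‖ = √145 = 12.0416, ‖B‖ = √306 = 17.4929
cos = 188/(√145·√306) = 188/√44370 = 0.8925

0.8925


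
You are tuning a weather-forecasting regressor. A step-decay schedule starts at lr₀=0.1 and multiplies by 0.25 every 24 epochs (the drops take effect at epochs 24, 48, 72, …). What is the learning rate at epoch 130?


n_drops = ⌊130/24⌋ = 5
lr = 0.1·0.25^5 = 0.1·0.0009765625 = 0.00009765625

0.00009765625


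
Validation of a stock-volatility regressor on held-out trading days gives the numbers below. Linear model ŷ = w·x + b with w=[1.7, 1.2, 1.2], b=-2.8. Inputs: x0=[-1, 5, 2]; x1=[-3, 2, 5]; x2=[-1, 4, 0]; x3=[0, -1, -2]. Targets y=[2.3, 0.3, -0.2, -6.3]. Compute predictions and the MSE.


ŷ0 = (1.7)·(-1) + (1.2)·(5) + (1.2)·(2) - 2.8 = 3.9
ŷ1 = (1.7)·(-3) + (1.2)·(2) + (1.2)·(5) - 2.8 = 0.5
ŷ2 = (1.7)·(-1) + (1.2)·(4) + (1.2)·(0) - 2.8 = 0.3
ŷ3 = (1.7)·(0) + (1.2)·(-1) + (1.2)·(-2) - 2.8 = -6.4
errors² = [2.56, 0.04, 0.25, 0.01]
MSE = 2.8600/4 = 0.715

0.715


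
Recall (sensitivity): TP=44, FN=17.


Recall = TP/(TP+FN)
= 44/(44+17)
= 44/61 = 72.13%

72.13%


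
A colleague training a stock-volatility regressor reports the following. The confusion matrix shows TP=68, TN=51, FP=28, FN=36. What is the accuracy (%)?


Accuracy = (TP+TN)/(TP+TN+FP+FN)
= (68+51)/(183)
= 119/183 = 65.03%

65.03%


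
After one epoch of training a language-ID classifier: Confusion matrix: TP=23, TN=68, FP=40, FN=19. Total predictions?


Total = TP + TN + FP + FN
= 23 + 68 + 40 + 19
= 150
(Predicted positive: 63, predicted negative: 87)

150


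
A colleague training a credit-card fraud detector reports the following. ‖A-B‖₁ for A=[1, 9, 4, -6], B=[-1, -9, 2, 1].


d = |1+ 1| + |9+ 9| + |4-2| + |-6-1|
  = 2 + 18 + 2 + 7
  = 29

29


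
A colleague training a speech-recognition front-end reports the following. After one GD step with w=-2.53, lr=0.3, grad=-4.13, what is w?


w_new = w - α·∇
= -2.53 - 0.3·-4.13
= -2.53 + 1.239
= -1.291

-1.291


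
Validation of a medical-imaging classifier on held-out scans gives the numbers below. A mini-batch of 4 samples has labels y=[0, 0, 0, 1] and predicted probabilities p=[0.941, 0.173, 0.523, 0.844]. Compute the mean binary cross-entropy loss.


L[0] = -ln(1-0.941) = -ln(0.059) = 2.8302
L[1] = -ln(1-0.173) = -ln(0.827) = 0.19
L[2] = -ln(1-0.523) = -ln(0.477) = 0.7402
L[3] = -ln(0.844) = 0.1696
mean = (2.8302 + 0.19 + 0.7402 + 0.1696)/4 = 0.9825

0.9825


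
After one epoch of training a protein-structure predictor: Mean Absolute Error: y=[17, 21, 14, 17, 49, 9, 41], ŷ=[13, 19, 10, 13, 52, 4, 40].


Absolute errors: |17-13|=4, |21-19|=2, |14-10|=4, |17-13|=4, |49-52|=3, |9-4|=5, |41-40|=1
Sum = 23
MAE = 23/7 = 23/7

23/7


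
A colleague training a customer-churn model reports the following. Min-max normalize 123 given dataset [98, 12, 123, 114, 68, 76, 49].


min=12, max=123
(123-12)/(123-12) = 111/111 = 1.0

1.0


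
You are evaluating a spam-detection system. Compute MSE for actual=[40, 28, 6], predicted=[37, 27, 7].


Squared errors: (40-37)²=9, (28-27)²=1, (6-7)²=1
Sum = 11
MSE = 11/3 = 11/3

11/3


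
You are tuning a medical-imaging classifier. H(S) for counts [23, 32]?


Probabilities: [23/55, 32/55] ≈ [0.4182, 0.5818]
H = -((23/55)·log₂(23/55) + (32/55)·log₂(32/55))
  = 0.9806 bits

0.9806 bits


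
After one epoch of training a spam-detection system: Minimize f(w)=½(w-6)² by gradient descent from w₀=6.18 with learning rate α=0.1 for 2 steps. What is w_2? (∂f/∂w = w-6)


step 1: grad = 6.18-6 = 0.18; w = 6.18 - 0.1·(0.18) = 6.162
step 2: grad = 6.162-6 = 0.162; w = 6.162 - 0.1·(0.162) = 6.1458

6.1458


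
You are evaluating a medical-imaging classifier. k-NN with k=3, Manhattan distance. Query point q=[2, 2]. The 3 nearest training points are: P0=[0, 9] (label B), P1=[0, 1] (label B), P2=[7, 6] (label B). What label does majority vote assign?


d(q,P0) = 9  (label B)
d(q,P1) = 3  (label B)
d(q,P2) = 9  (label B)
Votes: A=0, B=3
Majority → B

B


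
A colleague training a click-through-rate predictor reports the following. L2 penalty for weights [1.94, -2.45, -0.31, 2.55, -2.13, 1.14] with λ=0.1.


‖w‖₂² = (1.94)² + (-2.45)² + (-0.31)² + (2.55)² + (-2.13)² + (1.14)²
     = 3.7636 + 6.0025 + 0.0961 + 6.5025 + 4.5369 + 1.2996
     = 22.2012
λ·‖w‖₂² = 0.1·22.2012 = 2.22012

2.22012


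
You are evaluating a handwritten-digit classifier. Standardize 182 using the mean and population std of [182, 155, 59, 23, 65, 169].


μ = 108.8333, σ = 61.7479
z = (182 - 108.8333)/61.7479 = 1.1849

1.1849


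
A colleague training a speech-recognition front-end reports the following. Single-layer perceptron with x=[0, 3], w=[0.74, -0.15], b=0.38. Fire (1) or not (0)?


z = (0)·(0.74) + (3)·(-0.15) + 0.38
  = -0.07
step(z) = 0 (z<0)

0


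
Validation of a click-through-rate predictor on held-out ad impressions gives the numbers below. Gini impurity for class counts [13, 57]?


Probabilities: [13/70, 57/70] ≈ [0.1857, 0.8143]
Σpᵢ² = (169 + 3249)/70² = 3418/4900
Gini = 1 - Σpᵢ² = 1 - 3418/4900 = 0.3024

0.3024


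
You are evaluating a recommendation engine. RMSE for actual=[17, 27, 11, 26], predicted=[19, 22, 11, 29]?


MSE = 38/4 = 9.5
RMSE = √(38/4) = 3.0822

3.0822


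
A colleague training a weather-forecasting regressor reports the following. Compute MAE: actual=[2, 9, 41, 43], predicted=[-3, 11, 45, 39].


Absolute errors: |2+ 3|=5, |9-11|=2, |41-45|=4, |43-39|=4
Sum = 15
MAE = 15/4 = 15/4

15/4


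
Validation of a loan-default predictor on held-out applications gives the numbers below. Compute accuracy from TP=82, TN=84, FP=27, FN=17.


Accuracy = (TP+TN)/(TP+TN+FP+FN)
= (82+84)/(210)
= 166/210 = 79.05%

79.05%


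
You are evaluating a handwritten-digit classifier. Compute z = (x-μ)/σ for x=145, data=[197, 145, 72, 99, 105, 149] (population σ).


μ = 127.8333, σ = 40.8184
z = (145 - 127.8333)/40.8184 = 0.4206

0.4206


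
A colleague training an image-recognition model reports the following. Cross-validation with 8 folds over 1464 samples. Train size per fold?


Fold size = 1464/8 = 183
Training per fold = 1464 - 183 = 1281

1281


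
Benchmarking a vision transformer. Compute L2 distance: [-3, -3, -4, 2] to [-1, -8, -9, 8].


d = √((-3+ 1)² + (-3+ 8)² + (-4+ 9)² + (2-8)²)
  = √(4 + 25 + 25 + 36)
  = √90 = 9.4868

9.4868


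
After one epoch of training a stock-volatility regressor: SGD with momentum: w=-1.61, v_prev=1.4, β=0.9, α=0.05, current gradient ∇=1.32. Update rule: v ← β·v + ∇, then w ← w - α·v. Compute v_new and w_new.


v_new = 0.9·1.4 + 1.32 = 1.26 + 1.32 = 2.58
w_new = -1.61 - 0.05·2.58 = -1.61 - 0.129 = -1.739

v_new=2.58, w_new=-1.739


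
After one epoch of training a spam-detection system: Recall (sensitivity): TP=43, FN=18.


Recall = TP/(TP+FN)
= 43/(43+18)
= 43/61 = 70.49%

70.49%


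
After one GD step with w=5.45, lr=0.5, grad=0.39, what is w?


w_new = w - α·∇
= 5.45 - 0.5·0.39
= 5.45 - 0.195
= 5.255

5.255


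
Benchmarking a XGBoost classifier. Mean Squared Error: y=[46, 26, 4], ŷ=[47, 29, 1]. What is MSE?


Squared errors: (46-47)²=1, (26-29)²=9, (4-1)²=9
Sum = 19
MSE = 19/3 = 19/3

19/3


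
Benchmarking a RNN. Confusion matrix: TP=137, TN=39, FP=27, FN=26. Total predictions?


Total = TP + TN + FP + FN
= 137 + 39 + 27 + 26
= 229
(Predicted positive: 164, predicted negative: 65)

229


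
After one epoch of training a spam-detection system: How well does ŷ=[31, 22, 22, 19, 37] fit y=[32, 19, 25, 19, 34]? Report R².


ȳ = 25.8
SS_res = Σ(y-ŷ)² = 28
SS_tot = Σ(y-ȳ)² = 198.8
R² = 1 - SS_res/SS_tot = 1 - 0.1408 = 0.8592

0.8592


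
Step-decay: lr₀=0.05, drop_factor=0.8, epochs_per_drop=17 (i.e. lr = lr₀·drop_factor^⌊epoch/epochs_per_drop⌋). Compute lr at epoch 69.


n_drops = ⌊69/17⌋ = 4
lr = 0.05·0.8^4 = 0.05·0.4096 = 0.02048

0.02048


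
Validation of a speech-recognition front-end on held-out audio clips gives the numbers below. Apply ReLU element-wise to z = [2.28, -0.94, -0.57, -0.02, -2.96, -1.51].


ReLU(2.28) = max(0, 2.28) = 2.28
ReLU(-0.94) = max(0, -0.94) = 0.0
ReLU(-0.57) = max(0, -0.57) = 0.0
ReLU(-0.02) = max(0, -0.02) = 0.0
ReLU(-2.96) = max(0, -2.96) = 0.0
ReLU(-1.51) = max(0, -1.51) = 0.0
result = [2.28, 0.0, 0.0, 0.0, 0.0, 0.0]

[2.28, 0.0, 0.0, 0.0, 0.0, 0.0]


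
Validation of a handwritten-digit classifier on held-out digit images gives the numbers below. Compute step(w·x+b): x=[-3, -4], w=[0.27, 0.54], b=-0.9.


z = (-3)·(0.27) + (-4)·(0.54) - 0.9
  = -3.87
step(z) = 0 (z<0)

0


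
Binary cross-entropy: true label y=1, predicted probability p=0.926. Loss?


BCE = -[y·ln(p) + (1-y)·ln(1-p)]
= -1·ln(0.926) - 0
= -ln(0.926) = 0.0769

0.0769


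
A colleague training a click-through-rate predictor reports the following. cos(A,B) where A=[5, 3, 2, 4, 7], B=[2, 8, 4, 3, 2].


A·B = 5·2 + 3·8 + 2·4 + 4·3 + 7·2 = 68
‖A‖ = √103 = 10.1489, ‖B‖ = √97 = 9.8489
cos = 68/(√103·√97) = 68/√9991 = 0.6803

0.6803


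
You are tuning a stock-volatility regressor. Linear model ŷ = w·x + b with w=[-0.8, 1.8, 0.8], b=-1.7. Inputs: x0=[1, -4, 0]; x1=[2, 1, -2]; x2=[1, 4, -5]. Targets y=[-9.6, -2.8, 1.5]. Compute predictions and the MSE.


ŷ0 = (-0.8)·(1) + (1.8)·(-4) + (0.8)·(0) - 1.7 = -9.7
ŷ1 = (-0.8)·(2) + (1.8)·(1) + (0.8)·(-2) - 1.7 = -3.1
ŷ2 = (-0.8)·(1) + (1.8)·(4) + (0.8)·(-5) - 1.7 = 0.7
errors² = [0.01, 0.09, 0.64]
MSE = 0.7400/3 = 0.2467

0.2467


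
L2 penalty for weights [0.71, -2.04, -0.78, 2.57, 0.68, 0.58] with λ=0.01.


‖w‖₂² = (0.71)² + (-2.04)² + (-0.78)² + (2.57)² + (0.68)² + (0.58)²
     = 0.5041 + 4.1616 + 0.6084 + 6.6049 + 0.4624 + 0.3364
     = 12.6778
λ·‖w‖₂² = 0.01·12.6778 = 0.126778

0.126778


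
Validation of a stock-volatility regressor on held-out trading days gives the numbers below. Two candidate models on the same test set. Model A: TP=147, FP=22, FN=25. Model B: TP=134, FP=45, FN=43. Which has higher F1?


Model A: P=147/169=0.8698, R=147/172=0.8547, F1=2PR/(P+R)=2TP/(2TP+FP+FN)=294/341=0.8622
Model B: P=134/179=0.7486, R=134/177=0.7571, F1=2PR/(P+R)=2TP/(2TP+FP+FN)=268/356=0.7528
0.8622 > 0.7528 → Model A

Model A


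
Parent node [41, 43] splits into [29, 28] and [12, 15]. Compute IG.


Parent = [41, 43], H_parent = 0.9996
H_left = 0.9998 (n=57), H_right = 0.9911 (n=27)
H_children = (57/84)·0.9998 + (27/84)·0.9911 = 0.997
IG = 0.9996 - 0.997 = 0.0026

0.0026


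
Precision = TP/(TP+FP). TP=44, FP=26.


Precision = TP/(TP+FP)
= 44/(44+26)
= 44/70 = 62.86%

62.86%


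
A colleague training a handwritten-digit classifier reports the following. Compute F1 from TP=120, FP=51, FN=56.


Precision = 120/171 = 0.7018
Recall = 120/176 = 0.6818
F1 = 2·P·R/(P+R) = 2·TP/(2·TP+FP+FN) = 240/(240+51+56) = 240/347 = 0.6916

0.6916


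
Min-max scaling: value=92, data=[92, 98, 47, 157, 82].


min=47, max=157
(92-47)/(157-47) = 45/110 = 0.4091

0.4091


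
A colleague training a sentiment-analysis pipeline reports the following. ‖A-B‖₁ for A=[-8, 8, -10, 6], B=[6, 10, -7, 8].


d = |-8-6| + |8-10| + |-10+ 7| + |6-8|
  = 14 + 2 + 3 + 2
  = 21

21


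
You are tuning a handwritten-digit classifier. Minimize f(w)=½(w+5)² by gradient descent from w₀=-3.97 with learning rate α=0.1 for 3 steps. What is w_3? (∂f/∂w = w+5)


step 1: grad = -3.97+5 = 1.03; w = -3.97 - 0.1·(1.03) = -4.073
step 2: grad = -4.073+5 = 0.927; w = -4.073 - 0.1·(0.927) = -4.1657
step 3: grad = -4.1657+5 = 0.8343; w = -4.1657 - 0.1·(0.8343) = -4.24913

-4.24913


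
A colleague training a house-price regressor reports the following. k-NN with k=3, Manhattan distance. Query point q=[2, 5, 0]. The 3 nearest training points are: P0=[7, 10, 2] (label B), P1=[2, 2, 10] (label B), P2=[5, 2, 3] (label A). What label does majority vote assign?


d(q,P0) = 12  (label B)
d(q,P1) = 13  (label B)
d(q,P2) = 9  (label A)
Votes: A=1, B=2
Majority → B

B


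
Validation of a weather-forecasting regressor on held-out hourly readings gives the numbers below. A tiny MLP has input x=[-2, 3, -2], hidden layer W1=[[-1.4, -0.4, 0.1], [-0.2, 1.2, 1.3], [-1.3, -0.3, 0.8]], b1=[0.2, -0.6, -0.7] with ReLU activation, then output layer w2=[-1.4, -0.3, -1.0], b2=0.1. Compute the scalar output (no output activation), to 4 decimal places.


z1[0] = (-1.4)·(-2) + (-0.4)·(3) + (0.1)·(-2) + 0.2 = 1.6
z1[1] = (-0.2)·(-2) + (1.2)·(3) + (1.3)·(-2) - 0.6 = 0.8
z1[2] = (-1.3)·(-2) + (-0.3)·(3) + (0.8)·(-2) - 0.7 = -0.6
h = ReLU(z1) = [1.6, 0.8, 0.0]
output = (-1.4)·(1.6) + (-0.3)·(0.8) + (-1.0)·(0.0) + 0.1 = -2.38

-2.38


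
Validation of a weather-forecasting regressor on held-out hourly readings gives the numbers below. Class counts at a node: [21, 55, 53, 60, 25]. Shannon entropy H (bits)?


Probabilities: [21/214, 55/214, 53/214, 60/214, 25/214] ≈ [0.0981, 0.257, 0.2477, 0.2804, 0.1168]
H = -((21/214)·log₂(21/214) + (55/214)·log₂(55/214) + (53/214)·log₂(53/214) + (60/214)·log₂(60/214) + (25/214)·log₂(25/214))
  = 2.2073 bits

2.2073 bits


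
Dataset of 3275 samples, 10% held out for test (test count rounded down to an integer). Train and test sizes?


Test = ⌊3275·10/100⌋ = 327
Train = 3275 - 327 = 2948

Train: 2948, Test: 327


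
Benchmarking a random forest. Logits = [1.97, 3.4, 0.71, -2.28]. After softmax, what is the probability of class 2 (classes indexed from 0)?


Exponentials: e^1.97=7.1707, e^3.4=29.9641, e^0.71=2.034, e^-2.28=0.1023
Sum = 39.2711
Softmax = [0.1826, 0.763, 0.0518, 0.0026]
p[2] = 2.034/39.2711 = 0.0518

0.0518


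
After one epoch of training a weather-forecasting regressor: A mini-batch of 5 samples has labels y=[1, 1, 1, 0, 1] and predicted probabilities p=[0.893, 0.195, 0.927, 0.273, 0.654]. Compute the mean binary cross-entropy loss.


L[0] = -ln(0.893) = 0.1132
L[1] = -ln(0.195) = 1.6348
L[2] = -ln(0.927) = 0.0758
L[3] = -ln(1-0.273) = -ln(0.727) = 0.3188
L[4] = -ln(0.654) = 0.4246
mean = (0.1132 + 1.6348 + 0.0758 + 0.3188 + 0.4246)/5 = 0.5134

0.5134


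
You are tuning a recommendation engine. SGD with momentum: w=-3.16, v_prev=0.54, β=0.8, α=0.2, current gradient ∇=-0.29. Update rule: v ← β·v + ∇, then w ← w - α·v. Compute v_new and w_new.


v_new = 0.8·0.54 - 0.29 = 0.432 - 0.29 = 0.142
w_new = -3.16 - 0.2·0.142 = -3.16 - 0.0284 = -3.1884

v_new=0.142, w_new=-3.1884


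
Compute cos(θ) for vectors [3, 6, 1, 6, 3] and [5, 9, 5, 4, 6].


A·B = 3·5 + 6·9 + 1·5 + 6·4 + 3·6 = 116
‖A‖ = √91 = 9.5394, ‖B‖ = √183 = 13.5277
cos = 116/(√91·√183) = 116/√16653 = 0.8989

0.8989


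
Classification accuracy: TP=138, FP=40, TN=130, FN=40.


Accuracy = (TP+TN)/(TP+TN+FP+FN)
= (138+130)/(348)
= 268/348 = 77.01%

77.01%


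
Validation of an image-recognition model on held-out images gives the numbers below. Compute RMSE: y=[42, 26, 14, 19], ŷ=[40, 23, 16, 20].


MSE = 18/4 = 4.5
RMSE = √(18/4) = 2.1213

2.1213


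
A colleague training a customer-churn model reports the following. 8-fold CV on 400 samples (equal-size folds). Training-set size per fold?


Fold size = 400/8 = 50
Training per fold = 400 - 50 = 350

350


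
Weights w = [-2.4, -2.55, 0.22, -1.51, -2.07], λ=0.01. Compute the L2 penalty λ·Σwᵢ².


‖w‖₂² = (-2.4)² + (-2.55)² + (0.22)² + (-1.51)² + (-2.07)²
     = 5.76 + 6.5025 + 0.0484 + 2.2801 + 4.2849
     = 18.8759
λ·‖w‖₂² = 0.01·18.8759 = 0.188759

0.188759


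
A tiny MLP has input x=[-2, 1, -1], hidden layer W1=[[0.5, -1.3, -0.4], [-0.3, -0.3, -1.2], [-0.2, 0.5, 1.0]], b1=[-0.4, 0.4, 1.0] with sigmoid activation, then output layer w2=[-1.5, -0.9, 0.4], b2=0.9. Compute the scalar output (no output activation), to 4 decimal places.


z1[0] = (0.5)·(-2) + (-1.3)·(1) + (-0.4)·(-1) - 0.4 = -2.3
z1[1] = (-0.3)·(-2) + (-0.3)·(1) + (-1.2)·(-1) + 0.4 = 1.9
z1[2] = (-0.2)·(-2) + (0.5)·(1) + (1.0)·(-1) + 1.0 = 0.9
h = sigmoid(z1) = [0.0911, 0.8699, 0.7109]
output = (-1.5)·(0.0911) + (-0.9)·(0.8699) + (0.4)·(0.7109) + 0.9 = 0.2648

0.2648


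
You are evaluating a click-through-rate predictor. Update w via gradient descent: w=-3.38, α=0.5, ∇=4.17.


w_new = w - α·∇
= -3.38 - 0.5·4.17
= -3.38 - 2.085
= -5.465

-5.465


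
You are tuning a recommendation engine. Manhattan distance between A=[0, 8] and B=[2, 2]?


d = |0-2| + |8-2|
  = 2 + 6
  = 8

8


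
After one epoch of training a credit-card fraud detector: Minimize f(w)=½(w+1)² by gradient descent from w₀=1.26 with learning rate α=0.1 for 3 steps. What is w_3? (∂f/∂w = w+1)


step 1: grad = 1.26+1 = 2.26; w = 1.26 - 0.1·(2.26) = 1.034
step 2: grad = 1.034+1 = 2.034; w = 1.034 - 0.1·(2.034) = 0.8306
step 3: grad = 0.8306+1 = 1.8306; w = 0.8306 - 0.1·(1.8306) = 0.64754

0.64754


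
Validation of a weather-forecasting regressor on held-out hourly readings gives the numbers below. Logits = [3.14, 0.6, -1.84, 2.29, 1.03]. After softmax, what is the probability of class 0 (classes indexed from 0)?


Exponentials: e^3.14=23.1039, e^0.6=1.8221, e^-1.84=0.1588, e^2.29=9.8749, e^1.03=2.8011
Sum = 37.7608
Softmax = [0.6118, 0.0483, 0.0042, 0.2615, 0.0742]
p[0] = 23.1039/37.7608 = 0.6118

0.6118


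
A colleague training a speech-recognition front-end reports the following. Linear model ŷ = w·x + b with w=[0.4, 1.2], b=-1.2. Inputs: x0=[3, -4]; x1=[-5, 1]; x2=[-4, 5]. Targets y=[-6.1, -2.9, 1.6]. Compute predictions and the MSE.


ŷ0 = (0.4)·(3) + (1.2)·(-4) - 1.2 = -4.8
ŷ1 = (0.4)·(-5) + (1.2)·(1) - 1.2 = -2.0
ŷ2 = (0.4)·(-4) + (1.2)·(5) - 1.2 = 3.2
errors² = [1.69, 0.81, 2.56]
MSE = 5.0600/3 = 1.6867

1.6867


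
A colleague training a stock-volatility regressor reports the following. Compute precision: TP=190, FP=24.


Precision = TP/(TP+FP)
= 190/(190+24)
= 190/214 = 88.79%

88.79%


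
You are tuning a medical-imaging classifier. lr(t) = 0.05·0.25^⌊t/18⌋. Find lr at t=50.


n_drops = ⌊50/18⌋ = 2
lr = 0.05·0.25^2 = 0.05·0.0625 = 0.003125

0.003125


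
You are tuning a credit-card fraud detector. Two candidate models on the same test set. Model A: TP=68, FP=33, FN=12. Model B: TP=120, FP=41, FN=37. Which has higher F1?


Model A: P=68/101=0.6733, R=68/80=0.85, F1=2PR/(P+R)=2TP/(2TP+FP+FN)=136/181=0.7514
Model B: P=120/161=0.7453, R=120/157=0.7643, F1=2PR/(P+R)=2TP/(2TP+FP+FN)=240/318=0.7547
0.7514 < 0.7547 → Model B

Model B


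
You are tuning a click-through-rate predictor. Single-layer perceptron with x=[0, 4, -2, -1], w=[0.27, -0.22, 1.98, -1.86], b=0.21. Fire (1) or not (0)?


z = (0)·(0.27) + (4)·(-0.22) + (-2)·(1.98) + (-1)·(-1.86) + 0.21
  = -2.77
step(z) = 0 (z<0)

0


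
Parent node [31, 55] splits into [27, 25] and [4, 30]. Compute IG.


Parent = [31, 55], H_parent = 0.9431
H_left = 0.9989 (n=52), H_right = 0.5226 (n=34)
H_children = (52/86)·0.9989 + (34/86)·0.5226 = 0.8106
IG = 0.9431 - 0.8106 = 0.1325

0.1325


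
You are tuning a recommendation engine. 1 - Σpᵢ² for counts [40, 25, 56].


Probabilities: [40/121, 25/121, 56/121] ≈ [0.3306, 0.2066, 0.4628]
Σpᵢ² = (1600 + 625 + 3136)/121² = 5361/14641
Gini = 1 - Σpᵢ² = 1 - 5361/14641 = 0.6338

0.6338


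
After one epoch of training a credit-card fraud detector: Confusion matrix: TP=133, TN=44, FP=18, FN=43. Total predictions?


Total = TP + TN + FP + FN
= 133 + 44 + 18 + 43
= 238
(Predicted positive: 151, predicted negative: 87)

238


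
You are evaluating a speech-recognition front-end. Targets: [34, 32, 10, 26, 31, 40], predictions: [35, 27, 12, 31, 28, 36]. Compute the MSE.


Squared errors: (34-35)²=1, (32-27)²=25, (10-12)²=4, (26-31)²=25, (31-28)²=9, (40-36)²=16
Sum = 80
MSE = 80/6 = 40/3

40/3


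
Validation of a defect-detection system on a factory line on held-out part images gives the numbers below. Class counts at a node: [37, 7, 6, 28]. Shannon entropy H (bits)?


Probabilities: [37/78, 7/78, 6/78, 28/78] ≈ [0.4744, 0.0897, 0.0769, 0.359]
H = -((37/78)·log₂(37/78) + (7/78)·log₂(7/78) + (6/78)·log₂(6/78) + (28/78)·log₂(28/78))
  = 1.6377 bits

1.6377 bits


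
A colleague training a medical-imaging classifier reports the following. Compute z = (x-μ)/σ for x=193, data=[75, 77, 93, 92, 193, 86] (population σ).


μ = 102.6667, σ = 40.9661
z = (193 - 102.6667)/40.9661 = 2.2051

2.2051


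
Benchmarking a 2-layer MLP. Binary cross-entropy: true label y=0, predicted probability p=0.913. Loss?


BCE = -[y·ln(p) + (1-y)·ln(1-p)]
= -0 - 1·ln(1-0.913)
= -ln(0.087) = 2.4418

2.4418


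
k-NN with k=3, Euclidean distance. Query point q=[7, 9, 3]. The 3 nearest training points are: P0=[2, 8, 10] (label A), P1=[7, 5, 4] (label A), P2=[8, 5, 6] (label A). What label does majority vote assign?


d(q,P0) = 8.6603  (label A)
d(q,P1) = 4.1231  (label A)
d(q,P2) = 5.099  (label A)
Votes: A=3, B=0
Majority → A

A


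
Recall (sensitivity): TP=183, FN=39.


Recall = TP/(TP+FN)
= 183/(183+39)
= 183/222 = 82.43%

82.43%


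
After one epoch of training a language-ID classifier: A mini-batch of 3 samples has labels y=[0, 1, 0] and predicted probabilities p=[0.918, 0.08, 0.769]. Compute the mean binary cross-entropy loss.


L[0] = -ln(1-0.918) = -ln(0.082) = 2.501
L[1] = -ln(0.08) = 2.5257
L[2] = -ln(1-0.769) = -ln(0.231) = 1.4653
mean = (2.501 + 2.5257 + 1.4653)/3 = 2.164

2.164


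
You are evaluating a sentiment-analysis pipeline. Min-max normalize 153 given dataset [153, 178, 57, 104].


min=57, max=178
(153-57)/(178-57) = 96/121 = 0.7934

0.7934


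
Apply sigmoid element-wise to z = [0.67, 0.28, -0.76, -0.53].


σ(0.67) = 1/(1+e^-0.67) = 0.6615
σ(0.28) = 1/(1+e^-0.28) = 0.5695
σ(-0.76) = 1/(1+e^0.76) = 0.3186
σ(-0.53) = 1/(1+e^0.53) = 0.3705
result = [0.6615, 0.5695, 0.3186, 0.3705]

[0.6615, 0.5695, 0.3186, 0.3705]


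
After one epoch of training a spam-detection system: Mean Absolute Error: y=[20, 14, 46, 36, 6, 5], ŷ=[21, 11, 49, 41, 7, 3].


Absolute errors: |20-21|=1, |14-11|=3, |46-49|=3, |36-41|=5, |6-7|=1, |5-3|=2
Sum = 15
MAE = 15/6 = 5/2

5/2


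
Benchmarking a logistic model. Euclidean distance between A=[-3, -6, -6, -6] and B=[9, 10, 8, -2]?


d = √((-3-9)² + (-6-10)² + (-6-8)² + (-6+ 2)²)
  = √(144 + 256 + 196 + 16)
  = √612 = 24.7386

24.7386


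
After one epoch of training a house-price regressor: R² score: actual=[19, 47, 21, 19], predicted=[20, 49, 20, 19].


ȳ = 26.5
SS_res = Σ(y-ŷ)² = 6
SS_tot = Σ(y-ȳ)² = 563
R² = 1 - SS_res/SS_tot = 1 - 0.0107 = 0.9893

0.9893


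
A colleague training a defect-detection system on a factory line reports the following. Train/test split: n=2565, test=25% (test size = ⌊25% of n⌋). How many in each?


Test = ⌊2565·25/100⌋ = 641
Train = 2565 - 641 = 1924

Train: 1924, Test: 641


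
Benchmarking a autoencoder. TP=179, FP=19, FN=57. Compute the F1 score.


Precision = 179/198 = 0.904
Recall = 179/236 = 0.7585
F1 = 2·P·R/(P+R) = 2·TP/(2·TP+FP+FN) = 358/(358+19+57) = 358/434 = 0.8249

0.8249


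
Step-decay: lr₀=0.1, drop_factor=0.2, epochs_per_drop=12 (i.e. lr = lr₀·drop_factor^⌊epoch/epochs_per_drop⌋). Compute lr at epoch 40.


n_drops = ⌊40/12⌋ = 3
lr = 0.1·0.2^3 = 0.1·0.008 = 0.0008

0.0008


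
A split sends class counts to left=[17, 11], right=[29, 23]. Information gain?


Parent = [46, 34], H_parent = 0.9837
H_left = 0.9666 (n=28), H_right = 0.9904 (n=52)
H_children = (28/80)·0.9666 + (52/80)·0.9904 = 0.9821
IG = 0.9837 - 0.9821 = 0.0016

0.0016


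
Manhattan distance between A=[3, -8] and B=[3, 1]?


d = |3-3| + |-8-1|
  = 0 + 9
  = 9

9


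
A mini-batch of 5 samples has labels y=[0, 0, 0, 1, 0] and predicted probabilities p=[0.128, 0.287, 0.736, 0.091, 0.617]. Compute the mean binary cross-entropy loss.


L[0] = -ln(1-0.128) = -ln(0.872) = 0.137
L[1] = -ln(1-0.287) = -ln(0.713) = 0.3383
L[2] = -ln(1-0.736) = -ln(0.264) = 1.3318
L[3] = -ln(0.091) = 2.3969
L[4] = -ln(1-0.617) = -ln(0.383) = 0.9597
mean = (0.137 + 0.3383 + 1.3318 + 2.3969 + 0.9597)/5 = 1.0327

1.0327


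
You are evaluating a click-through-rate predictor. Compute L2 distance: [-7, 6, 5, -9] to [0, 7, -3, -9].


d = √((-7-0)² + (6-7)² + (5+ 3)² + (-9+ 9)²)
  = √(49 + 1 + 64 + 0)
  = √114 = 10.6771

10.6771


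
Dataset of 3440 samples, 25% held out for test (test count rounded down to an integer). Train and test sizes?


Test = ⌊3440·25/100⌋ = 860
Train = 3440 - 860 = 2580

Train: 2580, Test: 860


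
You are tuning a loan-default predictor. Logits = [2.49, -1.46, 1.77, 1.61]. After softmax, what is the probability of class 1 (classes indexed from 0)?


Exponentials: e^2.49=12.0613, e^-1.46=0.2322, e^1.77=5.8709, e^1.61=5.0028
Sum = 23.1672
Softmax = [0.5206, 0.01, 0.2534, 0.2159]
p[1] = 0.2322/23.1672 = 0.01

0.01


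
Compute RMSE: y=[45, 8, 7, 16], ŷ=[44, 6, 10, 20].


MSE = 30/4 = 7.5
RMSE = √(30/4) = 2.7386

2.7386


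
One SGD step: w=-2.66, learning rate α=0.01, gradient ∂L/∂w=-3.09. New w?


w_new = w - α·∇
= -2.66 - 0.01·-3.09
= -2.66 + 0.0309
= -2.6291

-2.6291


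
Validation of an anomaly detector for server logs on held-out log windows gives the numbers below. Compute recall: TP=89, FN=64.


Recall = TP/(TP+FN)
= 89/(89+64)
= 89/153 = 58.17%

58.17%


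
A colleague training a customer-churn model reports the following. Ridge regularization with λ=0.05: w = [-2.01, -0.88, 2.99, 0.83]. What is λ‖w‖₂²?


‖w‖₂² = (-2.01)² + (-0.88)² + (2.99)² + (0.83)²
     = 4.0401 + 0.7744 + 8.9401 + 0.6889
     = 14.4435
λ·‖w‖₂² = 0.05·14.4435 = 0.722175

0.722175


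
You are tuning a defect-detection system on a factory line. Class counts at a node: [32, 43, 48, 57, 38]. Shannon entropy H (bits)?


Probabilities: [32/218, 43/218, 48/218, 57/218, 38/218] ≈ [0.1468, 0.1972, 0.2202, 0.2615, 0.1743]
H = -((32/218)·log₂(32/218) + (43/218)·log₂(43/218) + (48/218)·log₂(48/218) + (57/218)·log₂(57/218) + (38/218)·log₂(38/218))
  = 2.2943 bits

2.2943 bits


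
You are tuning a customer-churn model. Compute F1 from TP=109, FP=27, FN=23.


Precision = 109/136 = 0.8015
Recall = 109/132 = 0.8258
F1 = 2·P·R/(P+R) = 2·TP/(2·TP+FP+FN) = 218/(218+27+23) = 218/268 = 0.8134

0.8134


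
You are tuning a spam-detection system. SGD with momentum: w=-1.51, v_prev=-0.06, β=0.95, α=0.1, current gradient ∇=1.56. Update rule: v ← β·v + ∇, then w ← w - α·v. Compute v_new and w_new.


v_new = 0.95·-0.06 + 1.56 = -0.057 + 1.56 = 1.503
w_new = -1.51 - 0.1·1.503 = -1.51 - 0.1503 = -1.6603

v_new=1.503, w_new=-1.6603


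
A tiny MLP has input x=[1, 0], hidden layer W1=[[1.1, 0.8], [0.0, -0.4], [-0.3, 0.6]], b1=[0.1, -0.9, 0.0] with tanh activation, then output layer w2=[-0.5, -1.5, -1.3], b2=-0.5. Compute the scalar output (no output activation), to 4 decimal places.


z1[0] = (1.1)·(1) + (0.8)·(0) + 0.1 = 1.2
z1[1] = (0.0)·(1) + (-0.4)·(0) - 0.9 = -0.9
z1[2] = (-0.3)·(1) + (0.6)·(0) + 0.0 = -0.3
h = tanh(z1) = [0.8337, -0.7163, -0.2913]
output = (-0.5)·(0.8337) + (-1.5)·(-0.7163) + (-1.3)·(-0.2913) - 0.5 = 0.5363

0.5363


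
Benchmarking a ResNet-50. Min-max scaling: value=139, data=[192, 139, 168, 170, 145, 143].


min=139, max=192
(139-139)/(192-139) = 0/53 = 0.0

0.0


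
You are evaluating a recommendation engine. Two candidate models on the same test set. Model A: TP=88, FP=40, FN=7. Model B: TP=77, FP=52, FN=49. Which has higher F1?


Model A: P=88/128=0.6875, R=88/95=0.9263, F1=2PR/(P+R)=2TP/(2TP+FP+FN)=176/223=0.7892
Model B: P=77/129=0.5969, R=77/126=0.6111, F1=2PR/(P+R)=2TP/(2TP+FP+FN)=154/255=0.6039
0.7892 > 0.6039 → Model A

Model A


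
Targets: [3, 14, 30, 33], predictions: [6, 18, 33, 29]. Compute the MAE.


Absolute errors: |3-6|=3, |14-18|=4, |30-33|=3, |33-29|=4
Sum = 14
MAE = 14/4 = 7/2

7/2


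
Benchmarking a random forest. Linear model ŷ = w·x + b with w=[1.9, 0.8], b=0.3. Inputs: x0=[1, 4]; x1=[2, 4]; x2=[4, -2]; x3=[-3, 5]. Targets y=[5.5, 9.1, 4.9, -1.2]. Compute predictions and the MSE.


ŷ0 = (1.9)·(1) + (0.8)·(4) + 0.3 = 5.4
ŷ1 = (1.9)·(2) + (0.8)·(4) + 0.3 = 7.3
ŷ2 = (1.9)·(4) + (0.8)·(-2) + 0.3 = 6.3
ŷ3 = (1.9)·(-3) + (0.8)·(5) + 0.3 = -1.4
errors² = [0.01, 3.24, 1.96, 0.04]
MSE = 5.2500/4 = 1.3125

1.3125


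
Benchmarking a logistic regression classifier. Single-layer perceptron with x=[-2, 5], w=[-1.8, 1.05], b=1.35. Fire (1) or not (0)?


z = (-2)·(-1.8) + (5)·(1.05) + 1.35
  = 10.2
step(z) = 1 (z≥0)

1


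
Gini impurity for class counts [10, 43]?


Probabilities: [10/53, 43/53] ≈ [0.1887, 0.8113]
Σpᵢ² = (100 + 1849)/53² = 1949/2809
Gini = 1 - Σpᵢ² = 1 - 1949/2809 = 0.3062

0.3062


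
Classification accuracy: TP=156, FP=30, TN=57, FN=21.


Accuracy = (TP+TN)/(TP+TN+FP+FN)
= (156+57)/(264)
= 213/264 = 80.68%

80.68%


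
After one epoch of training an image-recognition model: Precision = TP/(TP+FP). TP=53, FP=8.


Precision = TP/(TP+FP)
= 53/(53+8)
= 53/61 = 86.89%

86.89%


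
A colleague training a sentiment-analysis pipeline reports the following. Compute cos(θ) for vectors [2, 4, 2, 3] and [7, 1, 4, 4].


A·B = 2·7 + 4·1 + 2·4 + 3·4 = 38
‖A‖ = √33 = 5.7446, ‖B‖ = √82 = 9.0554
cos = 38/(√33·√82) = 38/√2706 = 0.7305

0.7305


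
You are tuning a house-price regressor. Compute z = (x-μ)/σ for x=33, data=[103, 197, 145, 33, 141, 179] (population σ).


μ = 133, σ = 53.7277
z = (33 - 133)/53.7277 = -1.8612

-1.8612


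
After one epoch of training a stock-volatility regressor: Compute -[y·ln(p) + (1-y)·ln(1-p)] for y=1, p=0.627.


BCE = -[y·ln(p) + (1-y)·ln(1-p)]
= -1·ln(0.627) - 0
= -ln(0.627) = 0.4668

0.4668


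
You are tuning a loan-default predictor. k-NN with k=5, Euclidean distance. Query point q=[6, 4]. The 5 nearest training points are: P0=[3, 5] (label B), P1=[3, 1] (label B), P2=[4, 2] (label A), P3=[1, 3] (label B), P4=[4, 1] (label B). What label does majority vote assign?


d(q,P0) = 3.1623  (label B)
d(q,P1) = 4.2426  (label B)
d(q,P2) = 2.8284  (label A)
d(q,P3) = 5.099  (label B)
d(q,P4) = 3.6056  (label B)
Votes: A=1, B=4
Majority → B

B


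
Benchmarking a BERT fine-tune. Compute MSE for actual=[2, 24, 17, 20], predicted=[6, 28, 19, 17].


Squared errors: (2-6)²=16, (24-28)²=16, (17-19)²=4, (20-17)²=9
Sum = 45
MSE = 45/4 = 45/4

45/4


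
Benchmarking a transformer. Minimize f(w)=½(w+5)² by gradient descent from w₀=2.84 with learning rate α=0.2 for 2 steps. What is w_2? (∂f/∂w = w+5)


step 1: grad = 2.84+5 = 7.84; w = 2.84 - 0.2·(7.84) = 1.272
step 2: grad = 1.272+5 = 6.272; w = 1.272 - 0.2·(6.272) = 0.0176

0.0176


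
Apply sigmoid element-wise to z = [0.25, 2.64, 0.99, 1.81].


σ(0.25) = 1/(1+e^-0.25) = 0.5622
σ(2.64) = 1/(1+e^-2.64) = 0.9334
σ(0.99) = 1/(1+e^-0.99) = 0.7291
σ(1.81) = 1/(1+e^-1.81) = 0.8594
result = [0.5622, 0.9334, 0.7291, 0.8594]

[0.5622, 0.9334, 0.7291, 0.8594]


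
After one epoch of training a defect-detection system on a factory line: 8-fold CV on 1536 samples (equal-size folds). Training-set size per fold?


Fold size = 1536/8 = 192
Training per fold = 1536 - 192 = 1344

1344


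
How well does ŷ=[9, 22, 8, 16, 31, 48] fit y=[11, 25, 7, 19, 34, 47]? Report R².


ȳ = 23.8333
SS_res = Σ(y-ŷ)² = 33
SS_tot = Σ(y-ȳ)² = 1112.83
R² = 1 - SS_res/SS_tot = 1 - 0.0297 = 0.9703

0.9703


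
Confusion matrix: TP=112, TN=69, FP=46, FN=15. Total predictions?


Total = TP + TN + FP + FN
= 112 + 69 + 46 + 15
= 242
(Predicted positive: 158, predicted negative: 84)

242


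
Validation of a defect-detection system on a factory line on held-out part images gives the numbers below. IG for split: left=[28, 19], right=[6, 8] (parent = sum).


Parent = [34, 27], H_parent = 0.9905
H_left = 0.9734 (n=47), H_right = 0.9852 (n=14)
H_children = (47/61)·0.9734 + (14/61)·0.9852 = 0.9761
IG = 0.9905 - 0.9761 = 0.0144

0.0144


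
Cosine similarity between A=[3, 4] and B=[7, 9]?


A·B = 3·7 + 4·9 = 57
‖A‖ = √25 = 5, ‖B‖ = √130 = 11.4018
cos = 57/(√25·√130) = 57/√3250 = 0.9998

0.9998


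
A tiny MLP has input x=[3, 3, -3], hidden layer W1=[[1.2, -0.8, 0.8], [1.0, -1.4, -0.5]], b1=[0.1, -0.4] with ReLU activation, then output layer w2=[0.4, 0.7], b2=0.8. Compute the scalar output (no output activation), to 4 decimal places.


z1[0] = (1.2)·(3) + (-0.8)·(3) + (0.8)·(-3) + 0.1 = -1.1
z1[1] = (1.0)·(3) + (-1.4)·(3) + (-0.5)·(-3) - 0.4 = -0.1
h = ReLU(z1) = [0.0, 0.0]
output = (0.4)·(0.0) + (0.7)·(0.0) + 0.8 = 0.8

0.8
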